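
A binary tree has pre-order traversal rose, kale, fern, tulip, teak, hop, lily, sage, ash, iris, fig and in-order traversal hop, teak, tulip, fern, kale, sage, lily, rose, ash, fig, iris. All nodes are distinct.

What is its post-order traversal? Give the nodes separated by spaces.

The first element of pre-order is the root; it splits in-order into left and right subtrees.
Root rose: left subtree has 7 nodes {hop, teak, tulip, fern, kale, sage, lily}, right has 3 {ash, fig, iris}.
  Root kale: left subtree has 4 nodes {hop, teak, tulip, fern}, right has 2 {sage, lily}.
    Root fern: left subtree has 3 nodes {hop, teak, tulip}, right has 0 { }.
      Root tulip: left subtree has 2 nodes {hop, teak}, right has 0 { }.
        Root teak: left subtree has 1 node {hop}, right has 0 { }.
    Root lily: left subtree has 1 node {sage}, right has 0 { }.
  Root ash: left subtree has 0 nodes { }, right has 2 {fig, iris}.
    Root iris: left subtree has 1 node {fig}, right has 0 { }.

hop teak tulip fern sage lily kale fig iris ash rose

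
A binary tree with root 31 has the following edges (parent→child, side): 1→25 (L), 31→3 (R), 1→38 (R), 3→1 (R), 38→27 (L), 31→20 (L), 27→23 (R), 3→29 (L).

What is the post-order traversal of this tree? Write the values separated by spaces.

20 29 25 23 27 38 1 3 31

Post-order visits the left subtree, then the right subtree, then the node.
At 31: go left to 20.
  20 is a leaf — visit 20.
At 31: go right to 3.
  At 3: go left to 29.
    29 is a leaf — visit 29.
  At 3: go right to 1.
    At 1: go left to 25.
      25 is a leaf — visit 25.
    At 1: go right to 38.
      At 38: go left to 27.
        At 27: no left child.
        At 27: go right to 23.
          23 is a leaf — visit 23.
        Visit 27.
      At 38: no right child.
      Visit 38.
    Visit 1.
  Visit 3.
Visit 31.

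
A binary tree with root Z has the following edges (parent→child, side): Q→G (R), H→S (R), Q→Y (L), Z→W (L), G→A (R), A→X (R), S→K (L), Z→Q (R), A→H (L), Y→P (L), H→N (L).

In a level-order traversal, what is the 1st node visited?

Level-order visits nodes level by level from the root, left to right within each level.
Level 0: Z
Level 1: W, Q
Level 2: Y, G
Level 3: P, A
Level 4: H, X
Level 5: N, S
Level 6: K
Full level-order sequence: Z, W, Q, Y, G, P, A, H, X, N, S, K.

Z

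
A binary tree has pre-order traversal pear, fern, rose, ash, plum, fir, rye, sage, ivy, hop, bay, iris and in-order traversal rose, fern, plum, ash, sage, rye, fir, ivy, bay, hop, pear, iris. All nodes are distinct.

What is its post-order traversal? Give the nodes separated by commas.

rose, plum, sage, rye, bay, hop, ivy, fir, ash, fern, iris, pear

The first element of pre-order is the root; it splits in-order into left and right subtrees.
Root pear: left subtree has 10 nodes {rose, fern, plum, ash, sage, rye, fir, ivy, bay, hop}, right has 1 {iris}.
  Root fern: left subtree has 1 node {rose}, right has 8 {plum, ash, sage, rye, fir, ivy, bay, hop}.
    Root ash: left subtree has 1 node {plum}, right has 6 {sage, rye, fir, ivy, bay, hop}.
      Root fir: left subtree has 2 nodes {sage, rye}, right has 3 {ivy, bay, hop}.
        Root rye: left subtree has 1 node {sage}, right has 0 { }.
        Root ivy: left subtree has 0 nodes { }, right has 2 {bay, hop}.
          Root hop: left subtree has 1 node {bay}, right has 0 { }.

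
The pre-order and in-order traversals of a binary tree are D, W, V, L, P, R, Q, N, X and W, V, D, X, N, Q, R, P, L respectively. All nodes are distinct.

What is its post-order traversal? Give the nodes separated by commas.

V, W, X, N, Q, R, P, L, D

The first element of pre-order is the root; it splits in-order into left and right subtrees.
Root D: left subtree has 2 nodes {W, V}, right has 6 {X, N, Q, R, P, L}.
  Root W: left subtree has 0 nodes { }, right has 1 {V}.
  Root L: left subtree has 5 nodes {X, N, Q, R, P}, right has 0 { }.
    Root P: left subtree has 4 nodes {X, N, Q, R}, right has 0 { }.
      Root R: left subtree has 3 nodes {X, N, Q}, right has 0 { }.
        Root Q: left subtree has 2 nodes {X, N}, right has 0 { }.
          Root N: left subtree has 1 node {X}, right has 0 { }.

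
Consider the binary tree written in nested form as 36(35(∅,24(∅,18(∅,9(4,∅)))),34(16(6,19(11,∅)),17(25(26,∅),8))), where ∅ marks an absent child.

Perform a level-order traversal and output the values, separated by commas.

Level-order visits nodes level by level from the root, left to right within each level.
Level 0: 36
Level 1: 35, 34
Level 2: 24, 16, 17
Level 3: 18, 6, 19, 25, 8
Level 4: 9, 11, 26
Level 5: 4

36, 35, 34, 24, 16, 17, 18, 6, 19, 25, 8, 9, 11, 26, 4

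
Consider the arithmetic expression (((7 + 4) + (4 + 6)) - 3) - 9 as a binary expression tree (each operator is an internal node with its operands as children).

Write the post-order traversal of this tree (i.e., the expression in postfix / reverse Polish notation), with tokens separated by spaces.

7 4 + 4 6 + + 3 - 9 -

Post-order on an expression tree gives postfix notation: for each operator, emit left operand, right operand, then the operator.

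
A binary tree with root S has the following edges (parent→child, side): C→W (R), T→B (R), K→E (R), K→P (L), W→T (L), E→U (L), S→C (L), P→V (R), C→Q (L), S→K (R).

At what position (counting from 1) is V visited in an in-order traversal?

In-order visits the left subtree, then the node, then the right subtree.
At S: go left to C.
  At C: go left to Q.
    Q is a leaf — visit Q.
  Visit C.
  At C: go right to W.
    At W: go left to T.
      At T: no left child.
      Visit T.
      At T: go right to B.
        B is a leaf — visit B.
    Visit W.
    At W: no right child.
Visit S.
At S: go right to K.
  At K: go left to P.
    At P: no left child.
    Visit P.
    At P: go right to V.
      V is a leaf — visit V.
  Visit K.
  At K: go right to E.
    At E: go left to U.
      U is a leaf — visit U.
    Visit E.
    At E: no right child.
Full in-order sequence: Q, C, T, B, W, S, P, V, K, U, E.

8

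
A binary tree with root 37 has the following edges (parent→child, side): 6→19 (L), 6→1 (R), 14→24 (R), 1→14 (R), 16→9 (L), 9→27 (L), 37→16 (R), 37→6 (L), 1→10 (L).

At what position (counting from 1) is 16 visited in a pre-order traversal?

Pre-order visits the node, then its left subtree, then its right subtree.
Visit 37.
At 37: go left to 6.
  Visit 6.
  At 6: go left to 19.
    19 is a leaf — visit 19.
  At 6: go right to 1.
    Visit 1.
    At 1: go left to 10.
      10 is a leaf — visit 10.
    At 1: go right to 14.
      Visit 14.
      At 14: no left child.
      At 14: go right to 24.
        24 is a leaf — visit 24.
At 37: go right to 16.
  Visit 16.
  At 16: go left to 9.
    Visit 9.
    At 9: go left to 27.
      27 is a leaf — visit 27.
    At 9: no right child.
  At 16: no right child.
Full pre-order sequence: 37, 6, 19, 1, 10, 14, 24, 16, 9, 27.

8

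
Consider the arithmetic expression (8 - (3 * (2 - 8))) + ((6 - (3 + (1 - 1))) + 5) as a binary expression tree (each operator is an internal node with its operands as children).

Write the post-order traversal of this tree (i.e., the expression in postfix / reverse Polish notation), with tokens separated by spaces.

8 3 2 8 - * - 6 3 1 1 - + - 5 + +

Post-order on an expression tree gives postfix notation: for each operator, emit left operand, right operand, then the operator.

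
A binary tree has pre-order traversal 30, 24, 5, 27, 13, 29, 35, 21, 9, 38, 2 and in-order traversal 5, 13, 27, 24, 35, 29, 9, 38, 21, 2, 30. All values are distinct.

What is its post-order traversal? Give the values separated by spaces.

The first element of pre-order is the root; it splits in-order into left and right subtrees.
Root 30: left subtree has 10 nodes {5, 13, 27, 24, 35, 29, 9, 38, 21, 2}, right has 0 { }.
  Root 24: left subtree has 3 nodes {5, 13, 27}, right has 6 {35, 29, 9, 38, 21, 2}.
    Root 5: left subtree has 0 nodes { }, right has 2 {13, 27}.
      Root 27: left subtree has 1 node {13}, right has 0 { }.
    Root 29: left subtree has 1 node {35}, right has 4 {9, 38, 21, 2}.
      Root 21: left subtree has 2 nodes {9, 38}, right has 1 {2}.
        Root 9: left subtree has 0 nodes { }, right has 1 {38}.

13 27 5 35 38 9 2 21 29 24 30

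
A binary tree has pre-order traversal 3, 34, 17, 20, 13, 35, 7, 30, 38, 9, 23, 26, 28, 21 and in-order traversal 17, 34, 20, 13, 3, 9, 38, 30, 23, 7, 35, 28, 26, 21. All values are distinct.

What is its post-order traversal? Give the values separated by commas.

17, 13, 20, 34, 9, 38, 23, 30, 7, 28, 21, 26, 35, 3

The first element of pre-order is the root; it splits in-order into left and right subtrees.
Root 3: left subtree has 4 nodes {17, 34, 20, 13}, right has 9 {9, 38, 30, 23, 7, 35, 28, 26, 21}.
  Root 34: left subtree has 1 node {17}, right has 2 {20, 13}.
    Root 20: left subtree has 0 nodes { }, right has 1 {13}.
  Root 35: left subtree has 5 nodes {9, 38, 30, 23, 7}, right has 3 {28, 26, 21}.
    Root 7: left subtree has 4 nodes {9, 38, 30, 23}, right has 0 { }.
      Root 30: left subtree has 2 nodes {9, 38}, right has 1 {23}.
        Root 38: left subtree has 1 node {9}, right has 0 { }.
    Root 26: left subtree has 1 node {28}, right has 1 {21}.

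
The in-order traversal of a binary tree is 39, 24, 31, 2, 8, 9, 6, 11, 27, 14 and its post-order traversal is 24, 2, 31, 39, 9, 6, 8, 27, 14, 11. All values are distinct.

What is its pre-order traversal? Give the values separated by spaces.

The last element of post-order is the root; it splits in-order into left and right subtrees.
Root 11: left subtree has 7 nodes {39, 24, 31, 2, 8, 9, 6}, right has 2 {27, 14}.
  Root 8: left subtree has 4 nodes {39, 24, 31, 2}, right has 2 {9, 6}.
    Root 39: left subtree has 0 nodes { }, right has 3 {24, 31, 2}.
      Root 31: left subtree has 1 node {24}, right has 1 {2}.
    Root 6: left subtree has 1 node {9}, right has 0 { }.
  Root 14: left subtree has 1 node {27}, right has 0 { }.

11 8 39 31 24 2 6 9 14 27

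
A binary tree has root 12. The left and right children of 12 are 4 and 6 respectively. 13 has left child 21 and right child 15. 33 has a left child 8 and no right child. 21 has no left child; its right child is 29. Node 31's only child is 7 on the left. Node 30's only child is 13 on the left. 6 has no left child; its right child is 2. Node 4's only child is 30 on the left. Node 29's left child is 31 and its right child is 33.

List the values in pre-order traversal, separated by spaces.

12 4 30 13 21 29 31 7 33 8 15 6 2

Pre-order visits the node, then its left subtree, then its right subtree.
Visit 12.
At 12: go left to 4.
  Visit 4.
  At 4: go left to 30.
    Visit 30.
    At 30: go left to 13.
      Visit 13.
      At 13: go left to 21.
        Visit 21.
        At 21: no left child.
        At 21: go right to 29.
          Visit 29.
          At 29: go left to 31.
            Visit 31.
            At 31: go left to 7.
              7 is a leaf — visit 7.
            At 31: no right child.
          At 29: go right to 33.
            Visit 33.
            At 33: go left to 8.
              8 is a leaf — visit 8.
            At 33: no right child.
      At 13: go right to 15.
        15 is a leaf — visit 15.
    At 30: no right child.
  At 4: no right child.
At 12: go right to 6.
  Visit 6.
  At 6: no left child.
  At 6: go right to 2.
    2 is a leaf — visit 2.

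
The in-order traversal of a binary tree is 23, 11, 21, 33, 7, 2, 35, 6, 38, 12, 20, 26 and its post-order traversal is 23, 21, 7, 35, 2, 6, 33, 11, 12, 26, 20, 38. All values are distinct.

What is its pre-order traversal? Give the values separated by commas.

38, 11, 23, 33, 21, 6, 2, 7, 35, 20, 12, 26

The last element of post-order is the root; it splits in-order into left and right subtrees.
Root 38: left subtree has 8 nodes {23, 11, 21, 33, 7, 2, 35, 6}, right has 3 {12, 20, 26}.
  Root 11: left subtree has 1 node {23}, right has 6 {21, 33, 7, 2, 35, 6}.
    Root 33: left subtree has 1 node {21}, right has 4 {7, 2, 35, 6}.
      Root 6: left subtree has 3 nodes {7, 2, 35}, right has 0 { }.
        Root 2: left subtree has 1 node {7}, right has 1 {35}.
  Root 20: left subtree has 1 node {12}, right has 1 {26}.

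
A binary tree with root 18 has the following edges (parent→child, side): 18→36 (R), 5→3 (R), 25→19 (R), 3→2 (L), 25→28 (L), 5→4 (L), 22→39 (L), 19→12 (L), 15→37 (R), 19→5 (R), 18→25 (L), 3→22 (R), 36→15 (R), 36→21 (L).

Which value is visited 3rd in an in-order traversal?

In-order visits the left subtree, then the node, then the right subtree.
At 18: go left to 25.
  At 25: go left to 28.
    28 is a leaf — visit 28.
  Visit 25.
  At 25: go right to 19.
    At 19: go left to 12.
      12 is a leaf — visit 12.
    Visit 19.
    At 19: go right to 5.
      At 5: go left to 4.
        4 is a leaf — visit 4.
      Visit 5.
      At 5: go right to 3.
        At 3: go left to 2.
          2 is a leaf — visit 2.
        Visit 3.
        At 3: go right to 22.
          At 22: go left to 39.
            39 is a leaf — visit 39.
          Visit 22.
          At 22: no right child.
Visit 18.
At 18: go right to 36.
  At 36: go left to 21.
    21 is a leaf — visit 21.
  Visit 36.
  At 36: go right to 15.
    At 15: no left child.
    Visit 15.
    At 15: go right to 37.
      37 is a leaf — visit 37.
Full in-order sequence: 28, 25, 12, 19, 4, 5, 2, 3, 39, 22, 18, 21, 36, 15, 37.

12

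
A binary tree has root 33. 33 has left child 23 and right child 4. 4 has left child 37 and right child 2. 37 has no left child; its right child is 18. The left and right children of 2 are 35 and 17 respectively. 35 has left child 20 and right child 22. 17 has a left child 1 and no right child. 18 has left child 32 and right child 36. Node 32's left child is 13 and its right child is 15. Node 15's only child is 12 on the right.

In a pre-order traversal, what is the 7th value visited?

Pre-order visits the node, then its left subtree, then its right subtree.
Visit 33.
At 33: go left to 23.
  23 is a leaf — visit 23.
At 33: go right to 4.
  Visit 4.
  At 4: go left to 37.
    Visit 37.
    At 37: no left child.
    At 37: go right to 18.
      Visit 18.
      At 18: go left to 32.
        Visit 32.
        At 32: go left to 13.
          13 is a leaf — visit 13.
        At 32: go right to 15.
          Visit 15.
          At 15: no left child.
          At 15: go right to 12.
            12 is a leaf — visit 12.
      At 18: go right to 36.
        36 is a leaf — visit 36.
  At 4: go right to 2.
    Visit 2.
    At 2: go left to 35.
      Visit 35.
      At 35: go left to 20.
        20 is a leaf — visit 20.
      At 35: go right to 22.
        22 is a leaf — visit 22.
    At 2: go right to 17.
      Visit 17.
      At 17: go left to 1.
        1 is a leaf — visit 1.
      At 17: no right child.
Full pre-order sequence: 33, 23, 4, 37, 18, 32, 13, 15, 12, 36, 2, 35, 20, 22, 17, 1.

13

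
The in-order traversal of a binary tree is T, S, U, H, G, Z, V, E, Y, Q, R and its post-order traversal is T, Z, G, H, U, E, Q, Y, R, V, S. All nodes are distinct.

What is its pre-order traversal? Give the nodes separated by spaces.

The last element of post-order is the root; it splits in-order into left and right subtrees.
Root S: left subtree has 1 node {T}, right has 9 {U, H, G, Z, V, E, Y, Q, R}.
  Root V: left subtree has 4 nodes {U, H, G, Z}, right has 4 {E, Y, Q, R}.
    Root U: left subtree has 0 nodes { }, right has 3 {H, G, Z}.
      Root H: left subtree has 0 nodes { }, right has 2 {G, Z}.
        Root G: left subtree has 0 nodes { }, right has 1 {Z}.
    Root R: left subtree has 3 nodes {E, Y, Q}, right has 0 { }.
      Root Y: left subtree has 1 node {E}, right has 1 {Q}.

S T V U H G Z R Y E Q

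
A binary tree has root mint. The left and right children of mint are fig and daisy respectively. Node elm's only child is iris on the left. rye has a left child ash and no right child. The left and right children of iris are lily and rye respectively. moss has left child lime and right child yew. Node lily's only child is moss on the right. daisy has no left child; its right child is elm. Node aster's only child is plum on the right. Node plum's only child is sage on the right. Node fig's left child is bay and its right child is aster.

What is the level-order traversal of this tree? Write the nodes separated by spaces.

mint fig daisy bay aster elm plum iris sage lily rye moss ash lime yew

Level-order visits nodes level by level from the root, left to right within each level.
Level 0: mint
Level 1: fig, daisy
Level 2: bay, aster, elm
Level 3: plum, iris
Level 4: sage, lily, rye
Level 5: moss, ash
Level 6: lime, yew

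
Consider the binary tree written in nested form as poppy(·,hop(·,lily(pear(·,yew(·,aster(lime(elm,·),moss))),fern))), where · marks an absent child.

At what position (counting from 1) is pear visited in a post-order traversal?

6

Post-order visits the left subtree, then the right subtree, then the node.
At poppy: no left child.
At poppy: go right to hop.
  At hop: no left child.
  At hop: go right to lily.
    At lily: go left to pear.
      At pear: no left child.
      At pear: go right to yew.
        At yew: no left child.
        At yew: go right to aster.
          At aster: go left to lime.
            At lime: go left to elm.
              elm is a leaf — visit elm.
            At lime: no right child.
            Visit lime.
          At aster: go right to moss.
            moss is a leaf — visit moss.
          Visit aster.
        Visit yew.
      Visit pear.
    At lily: go right to fern.
      fern is a leaf — visit fern.
    Visit lily.
  Visit hop.
Visit poppy.
Full post-order sequence: elm, lime, moss, aster, yew, pear, fern, lily, hop, poppy.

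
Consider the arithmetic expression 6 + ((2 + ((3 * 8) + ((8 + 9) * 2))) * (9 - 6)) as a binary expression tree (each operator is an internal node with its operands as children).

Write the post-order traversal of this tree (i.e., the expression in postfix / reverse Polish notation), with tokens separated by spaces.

6 2 3 8 * 8 9 + 2 * + + 9 6 - * +

Post-order on an expression tree gives postfix notation: for each operator, emit left operand, right operand, then the operator.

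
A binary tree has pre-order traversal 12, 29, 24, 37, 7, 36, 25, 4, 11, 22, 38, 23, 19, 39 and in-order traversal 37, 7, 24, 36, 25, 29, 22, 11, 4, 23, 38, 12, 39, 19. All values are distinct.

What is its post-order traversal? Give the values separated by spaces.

The first element of pre-order is the root; it splits in-order into left and right subtrees.
Root 12: left subtree has 11 nodes {37, 7, 24, 36, 25, 29, 22, 11, 4, 23, 38}, right has 2 {39, 19}.
  Root 29: left subtree has 5 nodes {37, 7, 24, 36, 25}, right has 5 {22, 11, 4, 23, 38}.
    Root 24: left subtree has 2 nodes {37, 7}, right has 2 {36, 25}.
      Root 37: left subtree has 0 nodes { }, right has 1 {7}.
      Root 36: left subtree has 0 nodes { }, right has 1 {25}.
    Root 4: left subtree has 2 nodes {22, 11}, right has 2 {23, 38}.
      Root 11: left subtree has 1 node {22}, right has 0 { }.
      Root 38: left subtree has 1 node {23}, right has 0 { }.
  Root 19: left subtree has 1 node {39}, right has 0 { }.

7 37 25 36 24 22 11 23 38 4 29 39 19 12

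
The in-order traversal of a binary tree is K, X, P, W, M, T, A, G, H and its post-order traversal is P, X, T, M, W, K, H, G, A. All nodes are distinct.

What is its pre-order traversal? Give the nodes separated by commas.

The last element of post-order is the root; it splits in-order into left and right subtrees.
Root A: left subtree has 6 nodes {K, X, P, W, M, T}, right has 2 {G, H}.
  Root K: left subtree has 0 nodes { }, right has 5 {X, P, W, M, T}.
    Root W: left subtree has 2 nodes {X, P}, right has 2 {M, T}.
      Root X: left subtree has 0 nodes { }, right has 1 {P}.
      Root M: left subtree has 0 nodes { }, right has 1 {T}.
  Root G: left subtree has 0 nodes { }, right has 1 {H}.

A, K, W, X, P, M, T, G, H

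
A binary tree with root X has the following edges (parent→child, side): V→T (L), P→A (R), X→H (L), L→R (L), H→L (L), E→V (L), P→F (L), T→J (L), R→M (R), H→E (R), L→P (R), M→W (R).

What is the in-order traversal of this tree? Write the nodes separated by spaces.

R M W L F P A H J T V E X

In-order visits the left subtree, then the node, then the right subtree.
At X: go left to H.
  At H: go left to L.
    At L: go left to R.
      At R: no left child.
      Visit R.
      At R: go right to M.
        At M: no left child.
        Visit M.
        At M: go right to W.
          W is a leaf — visit W.
    Visit L.
    At L: go right to P.
      At P: go left to F.
        F is a leaf — visit F.
      Visit P.
      At P: go right to A.
        A is a leaf — visit A.
  Visit H.
  At H: go right to E.
    At E: go left to V.
      At V: go left to T.
        At T: go left to J.
          J is a leaf — visit J.
        Visit T.
        At T: no right child.
      Visit V.
      At V: no right child.
    Visit E.
    At E: no right child.
Visit X.
At X: no right child.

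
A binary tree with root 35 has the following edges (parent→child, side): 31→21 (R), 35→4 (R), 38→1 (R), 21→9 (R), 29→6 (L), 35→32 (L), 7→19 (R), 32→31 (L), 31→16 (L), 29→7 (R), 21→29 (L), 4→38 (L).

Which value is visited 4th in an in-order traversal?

In-order visits the left subtree, then the node, then the right subtree.
At 35: go left to 32.
  At 32: go left to 31.
    At 31: go left to 16.
      16 is a leaf — visit 16.
    Visit 31.
    At 31: go right to 21.
      At 21: go left to 29.
        At 29: go left to 6.
          6 is a leaf — visit 6.
        Visit 29.
        At 29: go right to 7.
          At 7: no left child.
          Visit 7.
          At 7: go right to 19.
            19 is a leaf — visit 19.
      Visit 21.
      At 21: go right to 9.
        9 is a leaf — visit 9.
  Visit 32.
  At 32: no right child.
Visit 35.
At 35: go right to 4.
  At 4: go left to 38.
    At 38: no left child.
    Visit 38.
    At 38: go right to 1.
      1 is a leaf — visit 1.
  Visit 4.
  At 4: no right child.
Full in-order sequence: 16, 31, 6, 29, 7, 19, 21, 9, 32, 35, 38, 1, 4.

29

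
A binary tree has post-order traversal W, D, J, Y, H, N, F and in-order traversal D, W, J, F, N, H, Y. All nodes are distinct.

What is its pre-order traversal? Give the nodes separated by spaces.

The last element of post-order is the root; it splits in-order into left and right subtrees.
Root F: left subtree has 3 nodes {D, W, J}, right has 3 {N, H, Y}.
  Root J: left subtree has 2 nodes {D, W}, right has 0 { }.
    Root D: left subtree has 0 nodes { }, right has 1 {W}.
  Root N: left subtree has 0 nodes { }, right has 2 {H, Y}.
    Root H: left subtree has 0 nodes { }, right has 1 {Y}.

F J D W N H Y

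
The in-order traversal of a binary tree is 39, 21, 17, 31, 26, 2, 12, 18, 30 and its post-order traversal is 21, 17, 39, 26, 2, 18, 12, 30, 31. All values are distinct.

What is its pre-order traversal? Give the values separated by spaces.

The last element of post-order is the root; it splits in-order into left and right subtrees.
Root 31: left subtree has 3 nodes {39, 21, 17}, right has 5 {26, 2, 12, 18, 30}.
  Root 39: left subtree has 0 nodes { }, right has 2 {21, 17}.
    Root 17: left subtree has 1 node {21}, right has 0 { }.
  Root 30: left subtree has 4 nodes {26, 2, 12, 18}, right has 0 { }.
    Root 12: left subtree has 2 nodes {26, 2}, right has 1 {18}.
      Root 2: left subtree has 1 node {26}, right has 0 { }.

31 39 17 21 30 12 2 26 18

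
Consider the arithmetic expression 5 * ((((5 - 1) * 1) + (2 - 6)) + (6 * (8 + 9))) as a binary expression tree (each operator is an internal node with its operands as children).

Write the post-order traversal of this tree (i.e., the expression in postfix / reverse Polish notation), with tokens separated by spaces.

5 5 1 - 1 * 2 6 - + 6 8 9 + * + *

Post-order on an expression tree gives postfix notation: for each operator, emit left operand, right operand, then the operator.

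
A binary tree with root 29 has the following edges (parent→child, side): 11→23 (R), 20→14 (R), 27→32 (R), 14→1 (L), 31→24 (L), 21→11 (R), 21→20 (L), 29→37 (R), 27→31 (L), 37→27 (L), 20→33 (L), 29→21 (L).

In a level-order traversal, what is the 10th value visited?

31

Level-order visits nodes level by level from the root, left to right within each level.
Level 0: 29
Level 1: 21, 37
Level 2: 20, 11, 27
Level 3: 33, 14, 23, 31, 32
Level 4: 1, 24
Full level-order sequence: 29, 21, 37, 20, 11, 27, 33, 14, 23, 31, 32, 1, 24.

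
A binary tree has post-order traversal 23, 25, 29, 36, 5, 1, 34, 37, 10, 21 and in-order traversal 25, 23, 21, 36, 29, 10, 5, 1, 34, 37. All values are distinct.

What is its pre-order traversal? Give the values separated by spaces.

21 25 23 10 36 29 37 34 1 5

The last element of post-order is the root; it splits in-order into left and right subtrees.
Root 21: left subtree has 2 nodes {25, 23}, right has 7 {36, 29, 10, 5, 1, 34, 37}.
  Root 25: left subtree has 0 nodes { }, right has 1 {23}.
  Root 10: left subtree has 2 nodes {36, 29}, right has 4 {5, 1, 34, 37}.
    Root 36: left subtree has 0 nodes { }, right has 1 {29}.
    Root 37: left subtree has 3 nodes {5, 1, 34}, right has 0 { }.
      Root 34: left subtree has 2 nodes {5, 1}, right has 0 { }.
        Root 1: left subtree has 1 node {5}, right has 0 { }.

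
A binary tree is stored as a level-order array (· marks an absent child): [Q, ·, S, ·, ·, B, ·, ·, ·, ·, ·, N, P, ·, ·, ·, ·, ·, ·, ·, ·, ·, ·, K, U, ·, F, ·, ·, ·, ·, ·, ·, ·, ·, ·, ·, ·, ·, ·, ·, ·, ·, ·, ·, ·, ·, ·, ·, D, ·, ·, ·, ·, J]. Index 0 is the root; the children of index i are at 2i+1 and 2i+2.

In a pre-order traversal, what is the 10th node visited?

Pre-order visits the node, then its left subtree, then its right subtree.
Visit Q.
At Q: no left child.
At Q: go right to S.
  Visit S.
  At S: go left to B.
    Visit B.
    At B: go left to N.
      Visit N.
      At N: go left to K.
        K is a leaf — visit K.
      At N: go right to U.
        Visit U.
        At U: go left to D.
          D is a leaf — visit D.
        At U: no right child.
    At B: go right to P.
      Visit P.
      At P: no left child.
      At P: go right to F.
        Visit F.
        At F: no left child.
        At F: go right to J.
          J is a leaf — visit J.
  At S: no right child.
Full pre-order sequence: Q, S, B, N, K, U, D, P, F, J.

J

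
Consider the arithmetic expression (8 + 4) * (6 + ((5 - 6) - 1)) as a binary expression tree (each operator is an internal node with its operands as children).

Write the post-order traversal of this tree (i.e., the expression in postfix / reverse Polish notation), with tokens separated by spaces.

Post-order on an expression tree gives postfix notation: for each operator, emit left operand, right operand, then the operator.

8 4 + 6 5 6 - 1 - + *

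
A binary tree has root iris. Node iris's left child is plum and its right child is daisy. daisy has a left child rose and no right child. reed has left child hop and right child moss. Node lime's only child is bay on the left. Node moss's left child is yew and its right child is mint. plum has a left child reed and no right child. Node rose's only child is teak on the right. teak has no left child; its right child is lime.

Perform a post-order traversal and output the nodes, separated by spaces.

Post-order visits the left subtree, then the right subtree, then the node.
At iris: go left to plum.
  At plum: go left to reed.
    At reed: go left to hop.
      hop is a leaf — visit hop.
    At reed: go right to moss.
      At moss: go left to yew.
        yew is a leaf — visit yew.
      At moss: go right to mint.
        mint is a leaf — visit mint.
      Visit moss.
    Visit reed.
  At plum: no right child.
  Visit plum.
At iris: go right to daisy.
  At daisy: go left to rose.
    At rose: no left child.
    At rose: go right to teak.
      At teak: no left child.
      At teak: go right to lime.
        At lime: go left to bay.
          bay is a leaf — visit bay.
        At lime: no right child.
        Visit lime.
      Visit teak.
    Visit rose.
  At daisy: no right child.
  Visit daisy.
Visit iris.

hop yew mint moss reed plum bay lime teak rose daisy iris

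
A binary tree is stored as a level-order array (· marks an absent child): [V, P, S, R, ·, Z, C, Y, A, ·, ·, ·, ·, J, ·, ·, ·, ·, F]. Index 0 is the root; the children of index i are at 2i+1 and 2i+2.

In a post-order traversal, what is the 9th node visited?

S

Post-order visits the left subtree, then the right subtree, then the node.
At V: go left to P.
  At P: go left to R.
    At R: go left to Y.
      Y is a leaf — visit Y.
    At R: go right to A.
      At A: no left child.
      At A: go right to F.
        F is a leaf — visit F.
      Visit A.
    Visit R.
  At P: no right child.
  Visit P.
At V: go right to S.
  At S: go left to Z.
    Z is a leaf — visit Z.
  At S: go right to C.
    At C: go left to J.
      J is a leaf — visit J.
    At C: no right child.
    Visit C.
  Visit S.
Visit V.
Full post-order sequence: Y, F, A, R, P, Z, J, C, S, V.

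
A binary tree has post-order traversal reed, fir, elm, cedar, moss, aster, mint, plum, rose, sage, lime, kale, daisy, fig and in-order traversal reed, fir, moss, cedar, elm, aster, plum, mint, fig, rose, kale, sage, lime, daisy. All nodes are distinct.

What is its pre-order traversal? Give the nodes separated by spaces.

fig plum aster moss fir reed cedar elm mint daisy kale rose lime sage

The last element of post-order is the root; it splits in-order into left and right subtrees.
Root fig: left subtree has 8 nodes {reed, fir, moss, cedar, elm, aster, plum, mint}, right has 5 {rose, kale, sage, lime, daisy}.
  Root plum: left subtree has 6 nodes {reed, fir, moss, cedar, elm, aster}, right has 1 {mint}.
    Root aster: left subtree has 5 nodes {reed, fir, moss, cedar, elm}, right has 0 { }.
      Root moss: left subtree has 2 nodes {reed, fir}, right has 2 {cedar, elm}.
        Root fir: left subtree has 1 node {reed}, right has 0 { }.
        Root cedar: left subtree has 0 nodes { }, right has 1 {elm}.
  Root daisy: left subtree has 4 nodes {rose, kale, sage, lime}, right has 0 { }.
    Root kale: left subtree has 1 node {rose}, right has 2 {sage, lime}.
      Root lime: left subtree has 1 node {sage}, right has 0 { }.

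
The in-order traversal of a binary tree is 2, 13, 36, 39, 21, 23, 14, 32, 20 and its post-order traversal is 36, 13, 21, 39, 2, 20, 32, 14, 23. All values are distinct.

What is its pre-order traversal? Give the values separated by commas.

The last element of post-order is the root; it splits in-order into left and right subtrees.
Root 23: left subtree has 5 nodes {2, 13, 36, 39, 21}, right has 3 {14, 32, 20}.
  Root 2: left subtree has 0 nodes { }, right has 4 {13, 36, 39, 21}.
    Root 39: left subtree has 2 nodes {13, 36}, right has 1 {21}.
      Root 13: left subtree has 0 nodes { }, right has 1 {36}.
  Root 14: left subtree has 0 nodes { }, right has 2 {32, 20}.
    Root 32: left subtree has 0 nodes { }, right has 1 {20}.

23, 2, 39, 13, 36, 21, 14, 32, 20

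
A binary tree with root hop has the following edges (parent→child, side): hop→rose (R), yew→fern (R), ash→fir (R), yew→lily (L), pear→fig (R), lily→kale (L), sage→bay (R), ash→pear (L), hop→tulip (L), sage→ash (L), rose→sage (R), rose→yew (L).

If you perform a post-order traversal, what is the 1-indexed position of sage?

11

Post-order visits the left subtree, then the right subtree, then the node.
At hop: go left to tulip.
  tulip is a leaf — visit tulip.
At hop: go right to rose.
  At rose: go left to yew.
    At yew: go left to lily.
      At lily: go left to kale.
        kale is a leaf — visit kale.
      At lily: no right child.
      Visit lily.
    At yew: go right to fern.
      fern is a leaf — visit fern.
    Visit yew.
  At rose: go right to sage.
    At sage: go left to ash.
      At ash: go left to pear.
        At pear: no left child.
        At pear: go right to fig.
          fig is a leaf — visit fig.
        Visit pear.
      At ash: go right to fir.
        fir is a leaf — visit fir.
      Visit ash.
    At sage: go right to bay.
      bay is a leaf — visit bay.
    Visit sage.
  Visit rose.
Visit hop.
Full post-order sequence: tulip, kale, lily, fern, yew, fig, pear, fir, ash, bay, sage, rose, hop.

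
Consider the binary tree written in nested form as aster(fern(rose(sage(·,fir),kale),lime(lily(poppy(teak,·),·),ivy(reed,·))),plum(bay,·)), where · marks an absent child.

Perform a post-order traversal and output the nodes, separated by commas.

fir, sage, kale, rose, teak, poppy, lily, reed, ivy, lime, fern, bay, plum, aster

Post-order visits the left subtree, then the right subtree, then the node.
At aster: go left to fern.
  At fern: go left to rose.
    At rose: go left to sage.
      At sage: no left child.
      At sage: go right to fir.
        fir is a leaf — visit fir.
      Visit sage.
    At rose: go right to kale.
      kale is a leaf — visit kale.
    Visit rose.
  At fern: go right to lime.
    At lime: go left to lily.
      At lily: go left to poppy.
        At poppy: go left to teak.
          teak is a leaf — visit teak.
        At poppy: no right child.
        Visit poppy.
      At lily: no right child.
      Visit lily.
    At lime: go right to ivy.
      At ivy: go left to reed.
        reed is a leaf — visit reed.
      At ivy: no right child.
      Visit ivy.
    Visit lime.
  Visit fern.
At aster: go right to plum.
  At plum: go left to bay.
    bay is a leaf — visit bay.
  At plum: no right child.
  Visit plum.
Visit aster.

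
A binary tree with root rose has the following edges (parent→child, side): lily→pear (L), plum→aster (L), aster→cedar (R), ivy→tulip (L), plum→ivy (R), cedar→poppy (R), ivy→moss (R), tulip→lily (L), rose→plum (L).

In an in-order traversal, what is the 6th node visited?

lily

In-order visits the left subtree, then the node, then the right subtree.
At rose: go left to plum.
  At plum: go left to aster.
    At aster: no left child.
    Visit aster.
    At aster: go right to cedar.
      At cedar: no left child.
      Visit cedar.
      At cedar: go right to poppy.
        poppy is a leaf — visit poppy.
  Visit plum.
  At plum: go right to ivy.
    At ivy: go left to tulip.
      At tulip: go left to lily.
        At lily: go left to pear.
          pear is a leaf — visit pear.
        Visit lily.
        At lily: no right child.
      Visit tulip.
      At tulip: no right child.
    Visit ivy.
    At ivy: go right to moss.
      moss is a leaf — visit moss.
Visit rose.
At rose: no right child.
Full in-order sequence: aster, cedar, poppy, plum, pear, lily, tulip, ivy, moss, rose.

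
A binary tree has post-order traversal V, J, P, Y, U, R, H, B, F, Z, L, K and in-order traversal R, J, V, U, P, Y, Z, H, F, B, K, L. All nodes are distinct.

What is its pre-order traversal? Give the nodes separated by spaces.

K Z R U J V Y P F H B L

The last element of post-order is the root; it splits in-order into left and right subtrees.
Root K: left subtree has 10 nodes {R, J, V, U, P, Y, Z, H, F, B}, right has 1 {L}.
  Root Z: left subtree has 6 nodes {R, J, V, U, P, Y}, right has 3 {H, F, B}.
    Root R: left subtree has 0 nodes { }, right has 5 {J, V, U, P, Y}.
      Root U: left subtree has 2 nodes {J, V}, right has 2 {P, Y}.
        Root J: left subtree has 0 nodes { }, right has 1 {V}.
        Root Y: left subtree has 1 node {P}, right has 0 { }.
    Root F: left subtree has 1 node {H}, right has 1 {B}.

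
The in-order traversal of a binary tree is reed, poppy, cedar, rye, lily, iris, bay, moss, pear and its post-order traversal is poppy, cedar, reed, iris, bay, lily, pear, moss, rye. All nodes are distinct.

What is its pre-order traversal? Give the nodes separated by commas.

The last element of post-order is the root; it splits in-order into left and right subtrees.
Root rye: left subtree has 3 nodes {reed, poppy, cedar}, right has 5 {lily, iris, bay, moss, pear}.
  Root reed: left subtree has 0 nodes { }, right has 2 {poppy, cedar}.
    Root cedar: left subtree has 1 node {poppy}, right has 0 { }.
  Root moss: left subtree has 3 nodes {lily, iris, bay}, right has 1 {pear}.
    Root lily: left subtree has 0 nodes { }, right has 2 {iris, bay}.
      Root bay: left subtree has 1 node {iris}, right has 0 { }.

rye, reed, cedar, poppy, moss, lily, bay, iris, pear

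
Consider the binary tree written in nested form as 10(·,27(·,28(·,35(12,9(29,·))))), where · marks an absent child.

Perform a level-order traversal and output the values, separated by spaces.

10 27 28 35 12 9 29

Level-order visits nodes level by level from the root, left to right within each level.
Level 0: 10
Level 1: 27
Level 2: 28
Level 3: 35
Level 4: 12, 9
Level 5: 29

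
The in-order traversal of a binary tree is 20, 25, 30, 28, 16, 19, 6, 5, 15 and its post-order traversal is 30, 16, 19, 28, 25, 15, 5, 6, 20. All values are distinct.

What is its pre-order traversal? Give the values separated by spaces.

The last element of post-order is the root; it splits in-order into left and right subtrees.
Root 20: left subtree has 0 nodes { }, right has 8 {25, 30, 28, 16, 19, 6, 5, 15}.
  Root 6: left subtree has 5 nodes {25, 30, 28, 16, 19}, right has 2 {5, 15}.
    Root 25: left subtree has 0 nodes { }, right has 4 {30, 28, 16, 19}.
      Root 28: left subtree has 1 node {30}, right has 2 {16, 19}.
        Root 19: left subtree has 1 node {16}, right has 0 { }.
    Root 5: left subtree has 0 nodes { }, right has 1 {15}.

20 6 25 28 30 19 16 5 15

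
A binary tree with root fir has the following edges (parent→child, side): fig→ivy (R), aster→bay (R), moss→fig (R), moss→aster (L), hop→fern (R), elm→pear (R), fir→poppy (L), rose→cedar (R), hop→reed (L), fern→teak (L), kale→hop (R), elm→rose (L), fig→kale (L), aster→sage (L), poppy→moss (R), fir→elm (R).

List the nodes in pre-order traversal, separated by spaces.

Pre-order visits the node, then its left subtree, then its right subtree.
Visit fir.
At fir: go left to poppy.
  Visit poppy.
  At poppy: no left child.
  At poppy: go right to moss.
    Visit moss.
    At moss: go left to aster.
      Visit aster.
      At aster: go left to sage.
        sage is a leaf — visit sage.
      At aster: go right to bay.
        bay is a leaf — visit bay.
    At moss: go right to fig.
      Visit fig.
      At fig: go left to kale.
        Visit kale.
        At kale: no left child.
        At kale: go right to hop.
          Visit hop.
          At hop: go left to reed.
            reed is a leaf — visit reed.
          At hop: go right to fern.
            Visit fern.
            At fern: go left to teak.
              teak is a leaf — visit teak.
            At fern: no right child.
      At fig: go right to ivy.
        ivy is a leaf — visit ivy.
At fir: go right to elm.
  Visit elm.
  At elm: go left to rose.
    Visit rose.
    At rose: no left child.
    At rose: go right to cedar.
      cedar is a leaf — visit cedar.
  At elm: go right to pear.
    pear is a leaf — visit pear.

fir poppy moss aster sage bay fig kale hop reed fern teak ivy elm rose cedar pear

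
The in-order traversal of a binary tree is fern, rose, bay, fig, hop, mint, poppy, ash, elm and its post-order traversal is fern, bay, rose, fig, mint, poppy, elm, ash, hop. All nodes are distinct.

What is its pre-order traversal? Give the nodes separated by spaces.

The last element of post-order is the root; it splits in-order into left and right subtrees.
Root hop: left subtree has 4 nodes {fern, rose, bay, fig}, right has 4 {mint, poppy, ash, elm}.
  Root fig: left subtree has 3 nodes {fern, rose, bay}, right has 0 { }.
    Root rose: left subtree has 1 node {fern}, right has 1 {bay}.
  Root ash: left subtree has 2 nodes {mint, poppy}, right has 1 {elm}.
    Root poppy: left subtree has 1 node {mint}, right has 0 { }.

hop fig rose fern bay ash poppy mint elm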